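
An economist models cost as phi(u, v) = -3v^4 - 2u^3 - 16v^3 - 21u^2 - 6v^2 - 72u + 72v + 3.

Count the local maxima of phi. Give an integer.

phi separates as a function of u plus a function of v, so ∇phi=0 decouples.
∂phi/∂u = -6(u + 3)(u + 4) = 0 at u ∈ {-4, -3}; ∂phi/∂v = -12(v - 1)(v + 2)(v + 3) = 0 at v ∈ {-3, -2, 1}.
The Hessian is diagonal: diag(phi_uu, phi_vv). Second derivatives: phi_uu(-4)=6, phi_uu(-3)=-6; phi_vv(-3)=-48, phi_vv(-2)=36, phi_vv(1)=-144.
Local maxima occur where both diagonal entries negative: (-3, -3), (-3, 1). Count: 2.

2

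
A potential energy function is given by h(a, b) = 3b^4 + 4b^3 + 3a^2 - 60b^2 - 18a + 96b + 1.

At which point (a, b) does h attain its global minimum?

h(a,b) separates as P(a) + Q(b) + 1, so its minimum is min P + min Q + 1.
P'(a) = 6a - 18 vanishes at a ∈ {3}; Q'(b) = 12(b - 2)(b - 1)(b + 4) vanishes at b ∈ {-4, 1, 2}.
Local minima of P (where P''>0): P(3)=-27. Local minima of Q: Q(-4)=-832, Q(2)=32.
So the global minimum of h is P(3) + Q(-4) + 1 = -27 − 832 + 1 = -858, attained at (3, -4).

(3, -4)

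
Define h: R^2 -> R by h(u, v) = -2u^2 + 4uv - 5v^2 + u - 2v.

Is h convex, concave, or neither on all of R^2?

h is quadratic, so its Hessian is the constant matrix H = [[-4, 4], [4, -10]].
det(H) = 24, tr(H) = -14.
det(H) > 0 and tr(H) < 0, so H is negative definite everywhere: concave.

concave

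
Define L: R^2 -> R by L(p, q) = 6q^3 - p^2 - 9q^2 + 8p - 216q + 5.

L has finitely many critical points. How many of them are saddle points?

1

L separates as a function of p plus a function of q, so ∇L=0 decouples.
∂L/∂p = -2(p - 4) = 0 at p ∈ {4}; ∂L/∂q = 18(q - 4)(q + 3) = 0 at q ∈ {-3, 4}.
The Hessian is diagonal: diag(L_pp, L_qq). Second derivatives: L_pp(4)=-2; L_qq(-3)=-126, L_qq(4)=126.
Saddle points occur where the two diagonal entries have opposite signs: (4, 4). Count: 1.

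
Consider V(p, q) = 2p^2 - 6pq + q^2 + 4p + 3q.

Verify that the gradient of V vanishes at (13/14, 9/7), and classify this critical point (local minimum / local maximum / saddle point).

∇V = (4p - 6q + 4, -6p + 2q + 3); substituting (13/14, 9/7) gives ∇V = (0, 0), so (13/14, 9/7) is indeed a critical point.
The Hessian of V is constant: H = [[4, -6], [-6, 2]].
det(H) = 4·2 − (-6)² = -28.
Since det(H) < 0, H is indefinite and the critical point is a saddle point.

saddle point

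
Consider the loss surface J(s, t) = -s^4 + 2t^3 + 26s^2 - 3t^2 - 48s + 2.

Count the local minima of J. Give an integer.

J separates as a function of s plus a function of t, so ∇J=0 decouples.
∂J/∂s = -4(s - 3)(s - 1)(s + 4) = 0 at s ∈ {-4, 1, 3}; ∂J/∂t = 6t(t - 1) = 0 at t ∈ {0, 1}.
The Hessian is diagonal: diag(J_ss, J_tt). Second derivatives: J_ss(-4)=-140, J_ss(1)=40, J_ss(3)=-56; J_tt(0)=-6, J_tt(1)=6.
Local minima occur where both diagonal entries positive: (1, 1). Count: 1.

1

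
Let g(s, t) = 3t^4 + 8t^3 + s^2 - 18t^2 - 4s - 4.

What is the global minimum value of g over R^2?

-143

g(s,t) separates as P(s) + Q(t) − 4, so its minimum is min P + min Q − 4.
P'(s) = 2s - 4 vanishes at s ∈ {2}; Q'(t) = 12t(t - 1)(t + 3) vanishes at t ∈ {-3, 0, 1}.
Local minima of P (where P''>0): P(2)=-4. Local minima of Q: Q(-3)=-135, Q(1)=-7.
So the global minimum of g is P(2) + Q(-3) − 4 = -4 − 135 − 4 = -143, attained at (2, -3).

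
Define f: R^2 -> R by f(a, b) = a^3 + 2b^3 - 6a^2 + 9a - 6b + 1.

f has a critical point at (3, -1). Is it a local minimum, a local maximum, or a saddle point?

saddle point

The mixed partial ∂²f/∂a∂b is 0, so the Hessian at any point is diag(f_aa, f_bb) = diag(6(a - 2), 12b).
At (3, -1): H = diag(6, -12).
The eigenvalues have opposite signs, so H is indefinite: a saddle point.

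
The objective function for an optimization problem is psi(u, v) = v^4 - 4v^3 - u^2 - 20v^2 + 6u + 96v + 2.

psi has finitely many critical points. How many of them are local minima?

psi separates as a function of u plus a function of v, so ∇psi=0 decouples.
∂psi/∂u = -2(u - 3) = 0 at u ∈ {3}; ∂psi/∂v = 4(v - 4)(v - 2)(v + 3) = 0 at v ∈ {-3, 2, 4}.
The Hessian is diagonal: diag(psi_uu, psi_vv). Second derivatives: psi_uu(3)=-2; psi_vv(-3)=140, psi_vv(2)=-40, psi_vv(4)=56.
Local minima occur where both diagonal entries positive: none. Count: 0.

0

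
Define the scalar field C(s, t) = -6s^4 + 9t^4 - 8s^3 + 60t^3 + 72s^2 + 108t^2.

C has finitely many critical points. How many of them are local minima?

C separates as a function of s plus a function of t, so ∇C=0 decouples.
∂C/∂s = -24s(s - 2)(s + 3) = 0 at s ∈ {-3, 0, 2}; ∂C/∂t = 36t(t + 2)(t + 3) = 0 at t ∈ {-3, -2, 0}.
The Hessian is diagonal: diag(C_ss, C_tt). Second derivatives: C_ss(-3)=-360, C_ss(0)=144, C_ss(2)=-240; C_tt(-3)=108, C_tt(-2)=-72, C_tt(0)=216.
Local minima occur where both diagonal entries positive: (0, -3), (0, 0). Count: 2.

2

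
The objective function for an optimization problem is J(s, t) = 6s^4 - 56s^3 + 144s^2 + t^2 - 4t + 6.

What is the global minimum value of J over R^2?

2

J(s,t) separates as P(s) + Q(t) + 6, so its minimum is min P + min Q + 6.
P'(s) = 24s(s - 4)(s - 3) vanishes at s ∈ {0, 3, 4}; Q'(t) = 2(t - 2) vanishes at t ∈ {2}.
Local minima of P (where P''>0): P(0)=0, P(4)=256. Local minima of Q: Q(2)=-4.
So the global minimum of J is P(0) + Q(2) + 6 = 0 − 4 + 6 = 2, attained at (0, 2).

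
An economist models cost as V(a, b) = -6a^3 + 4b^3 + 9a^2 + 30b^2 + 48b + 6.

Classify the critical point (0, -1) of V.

The mixed partial ∂²V/∂a∂b is 0, so the Hessian at any point is diag(V_aa, V_bb) = diag(18(-2a + 1), 12(2b + 5)).
At (0, -1): H = diag(18, 36).
Both eigenvalues are positive, so H is positive definite: a local minimum.

local minimum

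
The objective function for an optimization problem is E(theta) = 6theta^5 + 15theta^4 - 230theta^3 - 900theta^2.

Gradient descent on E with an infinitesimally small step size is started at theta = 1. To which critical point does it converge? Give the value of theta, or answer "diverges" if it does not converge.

5

E'(theta) = 30theta(theta - 5)(theta + 3)(theta + 4), so E'(1) = -2400.
Gradient descent moves in the -E' direction, i.e. theta is increasing.
The nearest critical point in that direction is theta = 5, where E'' = 10800 > 0 (a local minimum). The iterate converges there.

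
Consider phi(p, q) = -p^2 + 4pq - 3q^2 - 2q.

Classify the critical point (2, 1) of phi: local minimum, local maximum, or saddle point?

saddle point

The Hessian of phi is constant: H = [[-2, 4], [4, -6]].
det(H) = (-2)·(-6) − 4² = -4.
Since det(H) < 0, H is indefinite and the critical point is a saddle point.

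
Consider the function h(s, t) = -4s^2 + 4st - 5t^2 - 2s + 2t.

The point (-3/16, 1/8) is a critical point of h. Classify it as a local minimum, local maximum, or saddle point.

local maximum

The Hessian of h is constant: H = [[-8, 4], [4, -10]].
det(H) = (-8)·(-10) − 4² = 64.
det(H) > 0 and tr(H) = -18 < 0, so H is negative definite and the point is a local maximum.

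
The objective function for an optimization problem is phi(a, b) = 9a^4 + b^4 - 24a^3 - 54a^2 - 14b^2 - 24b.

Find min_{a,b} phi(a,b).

phi(a,b) separates as P(a) + Q(b), so its minimum is min P + min Q.
P'(a) = 36a(a - 3)(a + 1) vanishes at a ∈ {-1, 0, 3}; Q'(b) = 4(b - 3)(b + 1)(b + 2) vanishes at b ∈ {-2, -1, 3}.
Local minima of P (where P''>0): P(-1)=-21, P(3)=-405. Local minima of Q: Q(-2)=8, Q(3)=-117.
So the global minimum of phi is P(3) + Q(3) = -405 − 117 = -522, attained at (3, 3).

-522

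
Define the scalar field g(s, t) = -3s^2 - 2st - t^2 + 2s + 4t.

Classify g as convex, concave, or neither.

g is quadratic, so its Hessian is the constant matrix H = [[-6, -2], [-2, -2]].
det(H) = 8, tr(H) = -8.
det(H) > 0 and tr(H) < 0, so H is negative definite everywhere: concave.

concave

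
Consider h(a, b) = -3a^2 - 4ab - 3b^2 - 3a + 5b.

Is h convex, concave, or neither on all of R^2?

h is quadratic, so its Hessian is the constant matrix H = [[-6, -4], [-4, -6]].
det(H) = 20, tr(H) = -12.
det(H) > 0 and tr(H) < 0, so H is negative definite everywhere: concave.

concave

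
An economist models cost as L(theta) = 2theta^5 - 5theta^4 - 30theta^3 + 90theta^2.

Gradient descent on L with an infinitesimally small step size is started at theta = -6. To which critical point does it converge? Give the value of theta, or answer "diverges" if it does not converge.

diverges

L'(theta) = 10theta(theta - 3)(theta - 2)(theta + 3), so L'(-6) = 12960.
Gradient descent moves in the -L' direction, i.e. theta is decreasing.
There is no critical point below theta=-6, and L' keeps the same sign, so the iterate runs off to −∞.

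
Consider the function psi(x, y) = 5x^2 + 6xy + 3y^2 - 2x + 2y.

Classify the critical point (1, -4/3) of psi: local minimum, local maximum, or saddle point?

local minimum

The Hessian of psi is constant: H = [[10, 6], [6, 6]].
det(H) = 10·6 − 6² = 24.
det(H) > 0 and tr(H) = 16 > 0, so H is positive definite and the point is a local minimum.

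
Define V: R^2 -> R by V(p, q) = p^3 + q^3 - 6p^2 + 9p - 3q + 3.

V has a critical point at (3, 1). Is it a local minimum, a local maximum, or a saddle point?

The mixed partial ∂²V/∂p∂q is 0, so the Hessian at any point is diag(V_pp, V_qq) = diag(6(p - 2), 6q).
At (3, 1): H = diag(6, 6).
Both eigenvalues are positive, so H is positive definite: a local minimum.

local minimum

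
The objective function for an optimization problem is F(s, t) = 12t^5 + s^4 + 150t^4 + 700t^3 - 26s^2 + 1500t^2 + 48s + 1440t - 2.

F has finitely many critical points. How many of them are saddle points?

F separates as a function of s plus a function of t, so ∇F=0 decouples.
∂F/∂s = 4(s - 3)(s - 1)(s + 4) = 0 at s ∈ {-4, 1, 3}; ∂F/∂t = 60(t + 1)(t + 2)(t + 3)(t + 4) = 0 at t ∈ {-4, -3, -2, -1}.
The Hessian is diagonal: diag(F_ss, F_tt). Second derivatives: F_ss(-4)=140, F_ss(1)=-40, F_ss(3)=56; F_tt(-4)=-360, F_tt(-3)=120, F_tt(-2)=-120, F_tt(-1)=360.
Saddle points occur where the two diagonal entries have opposite signs: (-4, -4), (-4, -2), (1, -3), (1, -1), (3, -4), (3, -2). Count: 6.

6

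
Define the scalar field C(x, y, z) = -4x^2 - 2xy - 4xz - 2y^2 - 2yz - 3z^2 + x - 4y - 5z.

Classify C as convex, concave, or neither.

concave

C is quadratic, so its Hessian is the constant matrix H = [[-8, -2, -4], [-2, -4, -2], [-4, -2, -6]].
Leading principal minors: -8, 28, -104.
Signs alternate −, +, − ⇒ H ≺ 0 ⇒ concave.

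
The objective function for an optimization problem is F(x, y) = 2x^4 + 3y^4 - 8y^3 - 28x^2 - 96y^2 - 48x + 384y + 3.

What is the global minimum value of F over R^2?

F(x,y) separates as P(x) + Q(y) + 3, so its minimum is min P + min Q + 3.
P'(x) = 8(x - 3)(x + 1)(x + 2) vanishes at x ∈ {-2, -1, 3}; Q'(y) = 12(y - 4)(y - 2)(y + 4) vanishes at y ∈ {-4, 2, 4}.
Local minima of P (where P''>0): P(-2)=16, P(3)=-234. Local minima of Q: Q(-4)=-1792, Q(4)=256.
So the global minimum of F is P(3) + Q(-4) + 3 = -234 − 1792 + 3 = -2023, attained at (3, -4).

-2023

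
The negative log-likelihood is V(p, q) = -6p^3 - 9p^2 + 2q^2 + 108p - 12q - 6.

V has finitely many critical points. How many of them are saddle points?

V separates as a function of p plus a function of q, so ∇V=0 decouples.
∂V/∂p = -18(p - 2)(p + 3) = 0 at p ∈ {-3, 2}; ∂V/∂q = 4(q - 3) = 0 at q ∈ {3}.
The Hessian is diagonal: diag(V_pp, V_qq). Second derivatives: V_pp(-3)=90, V_pp(2)=-90; V_qq(3)=4.
Saddle points occur where the two diagonal entries have opposite signs: (2, 3). Count: 1.

1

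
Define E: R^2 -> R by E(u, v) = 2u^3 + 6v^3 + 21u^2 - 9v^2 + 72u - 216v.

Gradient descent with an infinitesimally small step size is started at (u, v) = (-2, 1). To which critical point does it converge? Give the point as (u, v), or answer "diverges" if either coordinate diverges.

(-3, 4)

E is separable, so gradient descent decouples: u follows -∂E/∂u, v follows -∂E/∂v.
∂E/∂u = 6(u + 3)(u + 4); at u=-2 this is 12, so u decreases.
∂E/∂v = 18(v - 4)(v + 3); at v=1 this is -216, so v increases.
u converges to its nearest critical value -3 (a local min of the u-part); v converges to 4. The iterate converges to (-3, 4).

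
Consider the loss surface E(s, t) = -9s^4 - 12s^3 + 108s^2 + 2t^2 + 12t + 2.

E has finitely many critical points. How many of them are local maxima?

E separates as a function of s plus a function of t, so ∇E=0 decouples.
∂E/∂s = -36s(s - 2)(s + 3) = 0 at s ∈ {-3, 0, 2}; ∂E/∂t = 4(t + 3) = 0 at t ∈ {-3}.
The Hessian is diagonal: diag(E_ss, E_tt). Second derivatives: E_ss(-3)=-540, E_ss(0)=216, E_ss(2)=-360; E_tt(-3)=4.
Local maxima occur where both diagonal entries negative: none. Count: 0.

0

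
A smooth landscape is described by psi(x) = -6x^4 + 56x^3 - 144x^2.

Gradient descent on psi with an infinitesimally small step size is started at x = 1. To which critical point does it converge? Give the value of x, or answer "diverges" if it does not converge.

3

psi'(x) = -24x(x - 4)(x - 3), so psi'(1) = -144.
Gradient descent moves in the -psi' direction, i.e. x is increasing.
The nearest critical point in that direction is x = 3, where psi'' = 72 > 0 (a local minimum). The iterate converges there.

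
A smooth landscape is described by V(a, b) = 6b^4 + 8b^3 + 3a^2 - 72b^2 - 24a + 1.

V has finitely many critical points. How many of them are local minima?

2

V separates as a function of a plus a function of b, so ∇V=0 decouples.
∂V/∂a = 6(a - 4) = 0 at a ∈ {4}; ∂V/∂b = 24b(b - 2)(b + 3) = 0 at b ∈ {-3, 0, 2}.
The Hessian is diagonal: diag(V_aa, V_bb). Second derivatives: V_aa(4)=6; V_bb(-3)=360, V_bb(0)=-144, V_bb(2)=240.
Local minima occur where both diagonal entries positive: (4, -3), (4, 2). Count: 2.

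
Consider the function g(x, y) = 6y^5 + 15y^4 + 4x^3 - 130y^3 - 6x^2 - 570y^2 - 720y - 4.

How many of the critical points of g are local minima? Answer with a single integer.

g separates as a function of x plus a function of y, so ∇g=0 decouples.
∂g/∂x = 12x(x - 1) = 0 at x ∈ {0, 1}; ∂g/∂y = 30(y - 4)(y + 1)(y + 2)(y + 3) = 0 at y ∈ {-3, -2, -1, 4}.
The Hessian is diagonal: diag(g_xx, g_yy). Second derivatives: g_xx(0)=-12, g_xx(1)=12; g_yy(-3)=-420, g_yy(-2)=180, g_yy(-1)=-300, g_yy(4)=6300.
Local minima occur where both diagonal entries positive: (1, -2), (1, 4). Count: 2.

2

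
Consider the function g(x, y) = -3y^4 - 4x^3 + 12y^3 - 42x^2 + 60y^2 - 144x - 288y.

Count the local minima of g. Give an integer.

1

g separates as a function of x plus a function of y, so ∇g=0 decouples.
∂g/∂x = -12(x + 3)(x + 4) = 0 at x ∈ {-4, -3}; ∂g/∂y = -12(y - 4)(y - 2)(y + 3) = 0 at y ∈ {-3, 2, 4}.
The Hessian is diagonal: diag(g_xx, g_yy). Second derivatives: g_xx(-4)=12, g_xx(-3)=-12; g_yy(-3)=-420, g_yy(2)=120, g_yy(4)=-168.
Local minima occur where both diagonal entries positive: (-4, 2). Count: 1.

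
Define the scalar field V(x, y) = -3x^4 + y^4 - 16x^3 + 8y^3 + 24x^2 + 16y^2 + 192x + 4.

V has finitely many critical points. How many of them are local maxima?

V separates as a function of x plus a function of y, so ∇V=0 decouples.
∂V/∂x = -12(x - 2)(x + 2)(x + 4) = 0 at x ∈ {-4, -2, 2}; ∂V/∂y = 4y(y + 2)(y + 4) = 0 at y ∈ {-4, -2, 0}.
The Hessian is diagonal: diag(V_xx, V_yy). Second derivatives: V_xx(-4)=-144, V_xx(-2)=96, V_xx(2)=-288; V_yy(-4)=32, V_yy(-2)=-16, V_yy(0)=32.
Local maxima occur where both diagonal entries negative: (-4, -2), (2, -2). Count: 2.

2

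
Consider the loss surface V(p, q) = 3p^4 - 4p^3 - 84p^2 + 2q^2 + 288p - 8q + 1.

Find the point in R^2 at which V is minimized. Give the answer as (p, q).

(-4, 2)

V(p,q) separates as A(p) + B(q) + 1, so its minimum is min A + min B + 1.
A'(p) = 12(p - 3)(p - 2)(p + 4) vanishes at p ∈ {-4, 2, 3}; B'(q) = 4q - 8 vanishes at q ∈ {2}.
Local minima of A (where A''>0): A(-4)=-1472, A(3)=243. Local minima of B: B(2)=-8.
So the global minimum of V is A(-4) + B(2) + 1 = -1472 − 8 + 1 = -1479, attained at (-4, 2).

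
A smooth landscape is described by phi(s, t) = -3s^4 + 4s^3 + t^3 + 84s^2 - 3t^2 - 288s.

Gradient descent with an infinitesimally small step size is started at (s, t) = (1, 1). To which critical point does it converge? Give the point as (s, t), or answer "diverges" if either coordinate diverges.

phi is separable, so gradient descent decouples: s follows -∂phi/∂s, t follows -∂phi/∂t.
∂phi/∂s = -12(s - 3)(s - 2)(s + 4); at s=1 this is -120, so s increases.
∂phi/∂t = 3t(t - 2); at t=1 this is -3, so t increases.
s converges to its nearest critical value 2 (a local min of the s-part); t converges to 2. The iterate converges to (2, 2).

(2, 2)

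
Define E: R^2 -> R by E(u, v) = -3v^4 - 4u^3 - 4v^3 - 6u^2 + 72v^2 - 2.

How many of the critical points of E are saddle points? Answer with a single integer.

3

E separates as a function of u plus a function of v, so ∇E=0 decouples.
∂E/∂u = -12u(u + 1) = 0 at u ∈ {-1, 0}; ∂E/∂v = -12v(v - 3)(v + 4) = 0 at v ∈ {-4, 0, 3}.
The Hessian is diagonal: diag(E_uu, E_vv). Second derivatives: E_uu(-1)=12, E_uu(0)=-12; E_vv(-4)=-336, E_vv(0)=144, E_vv(3)=-252.
Saddle points occur where the two diagonal entries have opposite signs: (-1, -4), (-1, 3), (0, 0). Count: 3.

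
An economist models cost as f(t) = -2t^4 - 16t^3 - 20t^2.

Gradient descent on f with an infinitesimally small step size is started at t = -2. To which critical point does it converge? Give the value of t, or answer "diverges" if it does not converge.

-1

f'(t) = -8t(t + 1)(t + 5), so f'(-2) = -48.
Gradient descent moves in the -f' direction, i.e. t is increasing.
The nearest critical point in that direction is t = -1, where f'' = 32 > 0 (a local minimum). The iterate converges there.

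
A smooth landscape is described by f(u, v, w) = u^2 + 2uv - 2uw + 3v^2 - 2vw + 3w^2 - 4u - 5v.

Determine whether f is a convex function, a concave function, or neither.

f is quadratic, so its Hessian is the constant matrix H = [[2, 2, -2], [2, 6, -2], [-2, -2, 6]].
Leading principal minors: 2, 8, 32.
All positive ⇒ H ≻ 0 ⇒ convex.

convex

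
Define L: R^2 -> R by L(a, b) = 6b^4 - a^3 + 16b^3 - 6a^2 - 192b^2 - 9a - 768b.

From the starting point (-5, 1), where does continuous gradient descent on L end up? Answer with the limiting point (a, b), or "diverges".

(-3, 4)

L is separable, so gradient descent decouples: a follows -∂L/∂a, b follows -∂L/∂b.
∂L/∂a = -3(a + 1)(a + 3); at a=-5 this is -24, so a increases.
∂L/∂b = 24(b - 4)(b + 2)(b + 4); at b=1 this is -1080, so b increases.
a converges to its nearest critical value -3 (a local min of the a-part); b converges to 4. The iterate converges to (-3, 4).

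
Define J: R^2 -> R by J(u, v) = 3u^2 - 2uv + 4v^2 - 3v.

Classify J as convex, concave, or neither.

convex

J is quadratic, so its Hessian is the constant matrix H = [[6, -2], [-2, 8]].
det(H) = 44, tr(H) = 14.
det(H) > 0 and tr(H) > 0, so H is positive definite everywhere: convex.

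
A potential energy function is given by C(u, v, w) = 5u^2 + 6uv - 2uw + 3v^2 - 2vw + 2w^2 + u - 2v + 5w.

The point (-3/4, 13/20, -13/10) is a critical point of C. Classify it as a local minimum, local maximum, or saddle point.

local minimum

The Hessian is constant: H = [[10, 6, -2], [6, 6, -2], [-2, -2, 4]].
Leading principal minors: Δ₁ = 10, Δ₂ = 24, Δ₃ = 80.
All leading minors are positive, so H is positive definite: a local minimum.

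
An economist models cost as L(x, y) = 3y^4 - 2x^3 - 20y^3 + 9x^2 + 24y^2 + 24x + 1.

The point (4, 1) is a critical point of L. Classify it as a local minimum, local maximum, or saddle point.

The mixed partial ∂²L/∂x∂y is 0, so the Hessian at any point is diag(L_xx, L_yy) = diag(6(-2x + 3), 12(3y^2 - 10y + 4)).
At (4, 1): H = diag(-30, -36).
Both eigenvalues are negative, so H is negative definite: a local maximum.

local maximum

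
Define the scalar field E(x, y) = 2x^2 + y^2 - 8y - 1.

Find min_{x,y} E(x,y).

-17

E(x,y) separates as P(x) + Q(y) − 1, so its minimum is min P + min Q − 1.
P'(x) = 4x vanishes at x ∈ {0}; Q'(y) = 2y - 8 vanishes at y ∈ {4}.
Local minima of P (where P''>0): P(0)=0. Local minima of Q: Q(4)=-16.
So the global minimum of E is P(0) + Q(4) − 1 = 0 − 16 − 1 = -17, attained at (0, 4).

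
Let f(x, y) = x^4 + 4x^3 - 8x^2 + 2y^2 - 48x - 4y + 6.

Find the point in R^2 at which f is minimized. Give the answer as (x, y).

(2, 1)

f(x,y) separates as P(x) + Q(y) + 6, so its minimum is min P + min Q + 6.
P'(x) = 4(x - 2)(x + 2)(x + 3) vanishes at x ∈ {-3, -2, 2}; Q'(y) = 4y - 4 vanishes at y ∈ {1}.
Local minima of P (where P''>0): P(-3)=45, P(2)=-80. Local minima of Q: Q(1)=-2.
So the global minimum of f is P(2) + Q(1) + 6 = -80 − 2 + 6 = -76, attained at (2, 1).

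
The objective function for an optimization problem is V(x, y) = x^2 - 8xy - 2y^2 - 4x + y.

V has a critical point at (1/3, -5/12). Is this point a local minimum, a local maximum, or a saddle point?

saddle point

The Hessian of V is constant: H = [[2, -8], [-8, -4]].
det(H) = 2·(-4) − (-8)² = -72.
Since det(H) < 0, H is indefinite and the critical point is a saddle point.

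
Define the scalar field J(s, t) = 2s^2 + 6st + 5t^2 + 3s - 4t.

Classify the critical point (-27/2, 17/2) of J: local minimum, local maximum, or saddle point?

The Hessian of J is constant: H = [[4, 6], [6, 10]].
det(H) = 4·10 − 6² = 4.
det(H) > 0 and tr(H) = 14 > 0, so H is positive definite and the point is a local minimum.

local minimum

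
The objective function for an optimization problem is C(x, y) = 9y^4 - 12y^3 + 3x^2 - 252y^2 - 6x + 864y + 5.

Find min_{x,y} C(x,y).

C(x,y) separates as P(x) + Q(y) + 5, so its minimum is min P + min Q + 5.
P'(x) = 6x - 6 vanishes at x ∈ {1}; Q'(y) = 36(y - 3)(y - 2)(y + 4) vanishes at y ∈ {-4, 2, 3}.
Local minima of P (where P''>0): P(1)=-3. Local minima of Q: Q(-4)=-4416, Q(3)=729.
So the global minimum of C is P(1) + Q(-4) + 5 = -3 − 4416 + 5 = -4414, attained at (1, -4).

-4414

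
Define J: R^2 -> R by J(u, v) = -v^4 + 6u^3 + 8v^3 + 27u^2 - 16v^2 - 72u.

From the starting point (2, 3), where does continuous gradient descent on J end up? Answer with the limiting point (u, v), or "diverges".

J is separable, so gradient descent decouples: u follows -∂J/∂u, v follows -∂J/∂v.
∂J/∂u = 18(u - 1)(u + 4); at u=2 this is 108, so u decreases.
∂J/∂v = -4v(v - 4)(v - 2); at v=3 this is 12, so v decreases.
u converges to its nearest critical value 1 (a local min of the u-part); v converges to 2. The iterate converges to (1, 2).

(1, 2)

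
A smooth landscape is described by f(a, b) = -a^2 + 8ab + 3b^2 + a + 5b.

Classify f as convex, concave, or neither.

neither

f is quadratic, so its Hessian is the constant matrix H = [[-2, 8], [8, 6]].
det(H) = -76, tr(H) = 4.
det(H) < 0, so H is indefinite: neither convex nor concave.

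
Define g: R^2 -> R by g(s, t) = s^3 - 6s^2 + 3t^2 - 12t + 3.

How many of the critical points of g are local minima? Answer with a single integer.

g separates as a function of s plus a function of t, so ∇g=0 decouples.
∂g/∂s = 3s(s - 4) = 0 at s ∈ {0, 4}; ∂g/∂t = 6(t - 2) = 0 at t ∈ {2}.
The Hessian is diagonal: diag(g_ss, g_tt). Second derivatives: g_ss(0)=-12, g_ss(4)=12; g_tt(2)=6.
Local minima occur where both diagonal entries positive: (4, 2). Count: 1.

1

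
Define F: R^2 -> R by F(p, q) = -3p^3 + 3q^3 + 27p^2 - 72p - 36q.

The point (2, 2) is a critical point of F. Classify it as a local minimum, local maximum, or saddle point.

The mixed partial ∂²F/∂p∂q is 0, so the Hessian at any point is diag(F_pp, F_qq) = diag(18(-p + 3), 18q).
At (2, 2): H = diag(18, 36).
Both eigenvalues are positive, so H is positive definite: a local minimum.

local minimum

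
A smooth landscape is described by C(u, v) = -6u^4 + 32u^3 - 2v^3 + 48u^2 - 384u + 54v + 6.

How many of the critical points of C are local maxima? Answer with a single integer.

2

C separates as a function of u plus a function of v, so ∇C=0 decouples.
∂C/∂u = -24(u - 4)(u - 2)(u + 2) = 0 at u ∈ {-2, 2, 4}; ∂C/∂v = -6(v - 3)(v + 3) = 0 at v ∈ {-3, 3}.
The Hessian is diagonal: diag(C_uu, C_vv). Second derivatives: C_uu(-2)=-576, C_uu(2)=192, C_uu(4)=-288; C_vv(-3)=36, C_vv(3)=-36.
Local maxima occur where both diagonal entries negative: (-2, 3), (4, 3). Count: 2.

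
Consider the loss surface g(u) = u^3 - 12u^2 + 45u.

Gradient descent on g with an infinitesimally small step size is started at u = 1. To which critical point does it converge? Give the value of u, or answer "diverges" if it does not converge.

g'(u) = 3(u - 5)(u - 3), so g'(1) = 24.
Gradient descent moves in the -g' direction, i.e. u is decreasing.
There is no critical point below u=1, and g' keeps the same sign, so the iterate runs off to −∞.

diverges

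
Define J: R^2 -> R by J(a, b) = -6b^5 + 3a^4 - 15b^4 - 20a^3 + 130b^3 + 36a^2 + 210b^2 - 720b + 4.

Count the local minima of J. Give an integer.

J separates as a function of a plus a function of b, so ∇J=0 decouples.
∂J/∂a = 12a(a - 3)(a - 2) = 0 at a ∈ {0, 2, 3}; ∂J/∂b = -30(b - 3)(b - 1)(b + 2)(b + 4) = 0 at b ∈ {-4, -2, 1, 3}.
The Hessian is diagonal: diag(J_aa, J_bb). Second derivatives: J_aa(0)=72, J_aa(2)=-24, J_aa(3)=36; J_bb(-4)=2100, J_bb(-2)=-900, J_bb(1)=900, J_bb(3)=-2100.
Local minima occur where both diagonal entries positive: (0, -4), (0, 1), (3, -4), (3, 1). Count: 4.

4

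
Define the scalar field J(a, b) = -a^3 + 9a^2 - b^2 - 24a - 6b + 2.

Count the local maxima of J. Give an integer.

J separates as a function of a plus a function of b, so ∇J=0 decouples.
∂J/∂a = -3(a - 4)(a - 2) = 0 at a ∈ {2, 4}; ∂J/∂b = -2(b + 3) = 0 at b ∈ {-3}.
The Hessian is diagonal: diag(J_aa, J_bb). Second derivatives: J_aa(2)=6, J_aa(4)=-6; J_bb(-3)=-2.
Local maxima occur where both diagonal entries negative: (4, -3). Count: 1.

1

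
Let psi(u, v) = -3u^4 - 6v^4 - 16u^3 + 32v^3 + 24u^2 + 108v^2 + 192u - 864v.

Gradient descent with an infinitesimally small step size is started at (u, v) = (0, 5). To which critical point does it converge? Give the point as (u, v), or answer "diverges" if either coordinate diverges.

psi is separable, so gradient descent decouples: u follows -∂psi/∂u, v follows -∂psi/∂v.
∂psi/∂u = -12(u - 2)(u + 2)(u + 4); at u=0 this is 192, so u decreases.
∂psi/∂v = -24(v - 4)(v - 3)(v + 3); at v=5 this is -384, so v increases.
The v-coordinate has no critical point in that direction and runs off to infinity.

diverges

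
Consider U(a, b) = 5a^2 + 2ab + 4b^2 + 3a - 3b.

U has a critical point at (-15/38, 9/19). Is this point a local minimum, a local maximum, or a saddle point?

The Hessian of U is constant: H = [[10, 2], [2, 8]].
det(H) = 10·8 − 2² = 76.
det(H) > 0 and tr(H) = 18 > 0, so H is positive definite and the point is a local minimum.

local minimum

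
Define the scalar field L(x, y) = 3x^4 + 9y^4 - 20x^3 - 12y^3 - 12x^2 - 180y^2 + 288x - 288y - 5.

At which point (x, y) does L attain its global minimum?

L(x,y) separates as P(x) + Q(y) − 5, so its minimum is min P + min Q − 5.
P'(x) = 12(x - 4)(x - 3)(x + 2) vanishes at x ∈ {-2, 3, 4}; Q'(y) = 36(y - 4)(y + 1)(y + 2) vanishes at y ∈ {-2, -1, 4}.
Local minima of P (where P''>0): P(-2)=-416, P(4)=448. Local minima of Q: Q(-2)=96, Q(4)=-2496.
So the global minimum of L is P(-2) + Q(4) − 5 = -416 − 2496 − 5 = -2917, attained at (-2, 4).

(-2, 4)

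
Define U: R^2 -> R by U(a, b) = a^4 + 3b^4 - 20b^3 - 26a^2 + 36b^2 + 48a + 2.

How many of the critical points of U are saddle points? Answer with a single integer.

U separates as a function of a plus a function of b, so ∇U=0 decouples.
∂U/∂a = 4(a - 3)(a - 1)(a + 4) = 0 at a ∈ {-4, 1, 3}; ∂U/∂b = 12b(b - 3)(b - 2) = 0 at b ∈ {0, 2, 3}.
The Hessian is diagonal: diag(U_aa, U_bb). Second derivatives: U_aa(-4)=140, U_aa(1)=-40, U_aa(3)=56; U_bb(0)=72, U_bb(2)=-24, U_bb(3)=36.
Saddle points occur where the two diagonal entries have opposite signs: (-4, 2), (1, 0), (1, 3), (3, 2). Count: 4.

4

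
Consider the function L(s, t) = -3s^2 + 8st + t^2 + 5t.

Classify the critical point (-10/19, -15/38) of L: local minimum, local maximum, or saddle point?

The Hessian of L is constant: H = [[-6, 8], [8, 2]].
det(H) = (-6)·2 − 8² = -76.
Since det(H) < 0, H is indefinite and the critical point is a saddle point.

saddle point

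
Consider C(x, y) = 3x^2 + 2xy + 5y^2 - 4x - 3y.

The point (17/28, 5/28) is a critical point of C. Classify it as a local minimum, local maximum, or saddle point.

local minimum

The Hessian of C is constant: H = [[6, 2], [2, 10]].
det(H) = 6·10 − 2² = 56.
det(H) > 0 and tr(H) = 16 > 0, so H is positive definite and the point is a local minimum.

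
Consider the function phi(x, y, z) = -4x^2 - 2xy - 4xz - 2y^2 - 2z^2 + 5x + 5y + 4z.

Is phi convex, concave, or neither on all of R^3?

concave

phi is quadratic, so its Hessian is the constant matrix H = [[-8, -2, -4], [-2, -4, 0], [-4, 0, -4]].
Leading principal minors: -8, 28, -48.
Signs alternate −, +, − ⇒ H ≺ 0 ⇒ concave.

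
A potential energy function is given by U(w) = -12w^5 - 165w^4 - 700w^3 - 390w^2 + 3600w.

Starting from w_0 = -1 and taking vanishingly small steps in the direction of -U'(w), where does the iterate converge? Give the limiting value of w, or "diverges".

-3

U'(w) = -60(w - 1)(w + 3)(w + 4)(w + 5), so U'(-1) = 2880.
Gradient descent moves in the -U' direction, i.e. w is decreasing.
The nearest critical point in that direction is w = -3, where U'' = 480 > 0 (a local minimum). The iterate converges there.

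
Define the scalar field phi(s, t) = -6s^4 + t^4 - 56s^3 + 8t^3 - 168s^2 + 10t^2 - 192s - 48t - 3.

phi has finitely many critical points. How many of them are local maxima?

2

phi separates as a function of s plus a function of t, so ∇phi=0 decouples.
∂phi/∂s = -24(s + 1)(s + 2)(s + 4) = 0 at s ∈ {-4, -2, -1}; ∂phi/∂t = 4(t - 1)(t + 3)(t + 4) = 0 at t ∈ {-4, -3, 1}.
The Hessian is diagonal: diag(phi_ss, phi_tt). Second derivatives: phi_ss(-4)=-144, phi_ss(-2)=48, phi_ss(-1)=-72; phi_tt(-4)=20, phi_tt(-3)=-16, phi_tt(1)=80.
Local maxima occur where both diagonal entries negative: (-4, -3), (-1, -3). Count: 2.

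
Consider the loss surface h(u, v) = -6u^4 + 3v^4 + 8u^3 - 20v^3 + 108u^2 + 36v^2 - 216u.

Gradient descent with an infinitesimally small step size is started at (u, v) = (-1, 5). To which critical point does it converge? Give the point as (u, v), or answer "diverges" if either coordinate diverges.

h is separable, so gradient descent decouples: u follows -∂h/∂u, v follows -∂h/∂v.
∂h/∂u = -24(u - 3)(u - 1)(u + 3); at u=-1 this is -384, so u increases.
∂h/∂v = 12v(v - 3)(v - 2); at v=5 this is 360, so v decreases.
u converges to its nearest critical value 1 (a local min of the u-part); v converges to 3. The iterate converges to (1, 3).

(1, 3)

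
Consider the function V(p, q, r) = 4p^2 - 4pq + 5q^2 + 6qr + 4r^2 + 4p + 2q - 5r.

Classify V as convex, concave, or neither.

V is quadratic, so its Hessian is the constant matrix H = [[8, -4, 0], [-4, 10, 6], [0, 6, 8]].
Leading principal minors: 8, 64, 224.
All positive ⇒ H ≻ 0 ⇒ convex.

convex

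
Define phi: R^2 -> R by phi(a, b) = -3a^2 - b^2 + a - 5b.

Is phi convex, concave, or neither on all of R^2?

phi is quadratic, so its Hessian is the constant matrix H = [[-6, 0], [0, -2]].
det(H) = 12, tr(H) = -8.
det(H) > 0 and tr(H) < 0, so H is negative definite everywhere: concave.

concave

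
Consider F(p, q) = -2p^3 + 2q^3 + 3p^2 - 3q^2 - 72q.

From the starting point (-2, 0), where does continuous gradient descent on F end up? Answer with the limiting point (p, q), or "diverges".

F is separable, so gradient descent decouples: p follows -∂F/∂p, q follows -∂F/∂q.
∂F/∂p = -6p(p - 1); at p=-2 this is -36, so p increases.
∂F/∂q = 6(q - 4)(q + 3); at q=0 this is -72, so q increases.
p converges to its nearest critical value 0 (a local min of the p-part); q converges to 4. The iterate converges to (0, 4).

(0, 4)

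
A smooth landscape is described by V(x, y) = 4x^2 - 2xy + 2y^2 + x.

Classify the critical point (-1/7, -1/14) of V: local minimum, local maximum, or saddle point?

The Hessian of V is constant: H = [[8, -2], [-2, 4]].
det(H) = 8·4 − (-2)² = 28.
det(H) > 0 and tr(H) = 12 > 0, so H is positive definite and the point is a local minimum.

local minimum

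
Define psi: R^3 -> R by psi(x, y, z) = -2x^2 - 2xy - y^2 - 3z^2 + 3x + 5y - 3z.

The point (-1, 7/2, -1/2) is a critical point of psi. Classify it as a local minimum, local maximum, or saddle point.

local maximum

The Hessian is constant: H = [[-4, -2, 0], [-2, -2, 0], [0, 0, -6]].
Leading principal minors: Δ₁ = -4, Δ₂ = 4, Δ₃ = -24.
The minors alternate sign starting negative (−, +, −), so H is negative definite: a local maximum.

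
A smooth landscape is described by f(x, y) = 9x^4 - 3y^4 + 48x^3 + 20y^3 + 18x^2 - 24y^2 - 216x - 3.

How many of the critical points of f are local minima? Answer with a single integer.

f separates as a function of x plus a function of y, so ∇f=0 decouples.
∂f/∂x = 36(x - 1)(x + 2)(x + 3) = 0 at x ∈ {-3, -2, 1}; ∂f/∂y = -12y(y - 4)(y - 1) = 0 at y ∈ {0, 1, 4}.
The Hessian is diagonal: diag(f_xx, f_yy). Second derivatives: f_xx(-3)=144, f_xx(-2)=-108, f_xx(1)=432; f_yy(0)=-48, f_yy(1)=36, f_yy(4)=-144.
Local minima occur where both diagonal entries positive: (-3, 1), (1, 1). Count: 2.

2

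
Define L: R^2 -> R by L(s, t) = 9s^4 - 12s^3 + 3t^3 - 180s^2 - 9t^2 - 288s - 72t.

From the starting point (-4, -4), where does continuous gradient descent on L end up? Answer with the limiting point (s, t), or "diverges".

L is separable, so gradient descent decouples: s follows -∂L/∂s, t follows -∂L/∂t.
∂L/∂s = 36(s - 4)(s + 1)(s + 2); at s=-4 this is -1728, so s increases.
∂L/∂t = 9(t - 4)(t + 2); at t=-4 this is 144, so t decreases.
The t-coordinate has no critical point in that direction and runs off to infinity.

diverges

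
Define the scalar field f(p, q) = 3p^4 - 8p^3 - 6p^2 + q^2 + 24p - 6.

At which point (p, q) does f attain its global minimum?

(-1, 0)

f(p,q) separates as A(p) + B(q) − 6, so its minimum is min A + min B − 6.
A'(p) = 12(p - 2)(p - 1)(p + 1) vanishes at p ∈ {-1, 1, 2}; B'(q) = 2q vanishes at q ∈ {0}.
Local minima of A (where A''>0): A(-1)=-19, A(2)=8. Local minima of B: B(0)=0.
So the global minimum of f is A(-1) + B(0) − 6 = -19 + 0 − 6 = -25, attained at (-1, 0).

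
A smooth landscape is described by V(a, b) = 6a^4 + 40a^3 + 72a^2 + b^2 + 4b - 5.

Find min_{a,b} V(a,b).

V(a,b) separates as P(a) + Q(b) − 5, so its minimum is min P + min Q − 5.
P'(a) = 24a(a + 2)(a + 3) vanishes at a ∈ {-3, -2, 0}; Q'(b) = 2b + 4 vanishes at b ∈ {-2}.
Local minima of P (where P''>0): P(-3)=54, P(0)=0. Local minima of Q: Q(-2)=-4.
So the global minimum of V is P(0) + Q(-2) − 5 = 0 − 4 − 5 = -9, attained at (0, -2).

-9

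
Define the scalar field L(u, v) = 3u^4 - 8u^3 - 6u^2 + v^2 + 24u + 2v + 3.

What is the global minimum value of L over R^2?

-17

L(u,v) separates as P(u) + Q(v) + 3, so its minimum is min P + min Q + 3.
P'(u) = 12(u - 2)(u - 1)(u + 1) vanishes at u ∈ {-1, 1, 2}; Q'(v) = 2v + 2 vanishes at v ∈ {-1}.
Local minima of P (where P''>0): P(-1)=-19, P(2)=8. Local minima of Q: Q(-1)=-1.
So the global minimum of L is P(-1) + Q(-1) + 3 = -19 − 1 + 3 = -17, attained at (-1, -1).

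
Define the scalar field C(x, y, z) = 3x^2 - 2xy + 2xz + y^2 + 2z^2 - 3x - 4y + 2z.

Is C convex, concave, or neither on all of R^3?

C is quadratic, so its Hessian is the constant matrix H = [[6, -2, 2], [-2, 2, 0], [2, 0, 4]].
Leading principal minors: 6, 8, 24.
All positive ⇒ H ≻ 0 ⇒ convex.

convex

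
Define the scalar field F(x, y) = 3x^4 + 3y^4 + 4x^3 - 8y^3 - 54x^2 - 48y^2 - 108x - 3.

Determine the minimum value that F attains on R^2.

-974

F(x,y) separates as P(x) + Q(y) − 3, so its minimum is min P + min Q − 3.
P'(x) = 12(x - 3)(x + 1)(x + 3) vanishes at x ∈ {-3, -1, 3}; Q'(y) = 12y(y - 4)(y + 2) vanishes at y ∈ {-2, 0, 4}.
Local minima of P (where P''>0): P(-3)=-27, P(3)=-459. Local minima of Q: Q(-2)=-80, Q(4)=-512.
So the global minimum of F is P(3) + Q(4) − 3 = -459 − 512 − 3 = -974, attained at (3, 4).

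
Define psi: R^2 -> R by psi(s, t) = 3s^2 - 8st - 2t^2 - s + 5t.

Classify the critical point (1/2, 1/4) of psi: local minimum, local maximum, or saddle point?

saddle point

The Hessian of psi is constant: H = [[6, -8], [-8, -4]].
det(H) = 6·(-4) − (-8)² = -88.
Since det(H) < 0, H is indefinite and the critical point is a saddle point.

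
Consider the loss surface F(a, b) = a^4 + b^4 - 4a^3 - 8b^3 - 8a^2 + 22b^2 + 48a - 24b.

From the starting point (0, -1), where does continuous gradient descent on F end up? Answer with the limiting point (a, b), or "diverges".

(-2, 1)

F is separable, so gradient descent decouples: a follows -∂F/∂a, b follows -∂F/∂b.
∂F/∂a = 4(a - 3)(a - 2)(a + 2); at a=0 this is 48, so a decreases.
∂F/∂b = 4(b - 3)(b - 2)(b - 1); at b=-1 this is -96, so b increases.
a converges to its nearest critical value -2 (a local min of the a-part); b converges to 1. The iterate converges to (-2, 1).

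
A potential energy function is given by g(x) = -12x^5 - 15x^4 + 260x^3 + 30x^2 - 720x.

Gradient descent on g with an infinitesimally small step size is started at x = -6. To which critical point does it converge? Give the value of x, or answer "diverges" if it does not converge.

-4

g'(x) = -60(x - 3)(x - 1)(x + 1)(x + 4), so g'(-6) = -37800.
Gradient descent moves in the -g' direction, i.e. x is increasing.
The nearest critical point in that direction is x = -4, where g'' = 6300 > 0 (a local minimum). The iterate converges there.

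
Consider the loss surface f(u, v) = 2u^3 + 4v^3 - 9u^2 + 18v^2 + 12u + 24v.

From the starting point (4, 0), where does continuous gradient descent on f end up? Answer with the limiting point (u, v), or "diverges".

(2, -1)

f is separable, so gradient descent decouples: u follows -∂f/∂u, v follows -∂f/∂v.
∂f/∂u = 6(u - 2)(u - 1); at u=4 this is 36, so u decreases.
∂f/∂v = 12(v + 1)(v + 2); at v=0 this is 24, so v decreases.
u converges to its nearest critical value 2 (a local min of the u-part); v converges to -1. The iterate converges to (2, -1).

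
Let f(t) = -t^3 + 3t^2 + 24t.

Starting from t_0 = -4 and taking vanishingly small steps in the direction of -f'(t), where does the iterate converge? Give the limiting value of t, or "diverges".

f'(t) = -3(t - 4)(t + 2), so f'(-4) = -48.
Gradient descent moves in the -f' direction, i.e. t is increasing.
The nearest critical point in that direction is t = -2, where f'' = 18 > 0 (a local minimum). The iterate converges there.

-2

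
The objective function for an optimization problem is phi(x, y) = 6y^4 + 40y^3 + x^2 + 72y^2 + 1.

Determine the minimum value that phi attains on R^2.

1

phi(x,y) separates as P(x) + Q(y) + 1, so its minimum is min P + min Q + 1.
P'(x) = 2x vanishes at x ∈ {0}; Q'(y) = 24y(y + 2)(y + 3) vanishes at y ∈ {-3, -2, 0}.
Local minima of P (where P''>0): P(0)=0. Local minima of Q: Q(-3)=54, Q(0)=0.
So the global minimum of phi is P(0) + Q(0) + 1 = 0 + 0 + 1 = 1, attained at (0, 0).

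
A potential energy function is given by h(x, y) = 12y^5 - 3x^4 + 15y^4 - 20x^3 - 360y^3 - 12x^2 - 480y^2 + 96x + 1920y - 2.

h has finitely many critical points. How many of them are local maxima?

4

h separates as a function of x plus a function of y, so ∇h=0 decouples.
∂h/∂x = -12(x - 1)(x + 2)(x + 4) = 0 at x ∈ {-4, -2, 1}; ∂h/∂y = 60(y - 4)(y - 1)(y + 2)(y + 4) = 0 at y ∈ {-4, -2, 1, 4}.
The Hessian is diagonal: diag(h_xx, h_yy). Second derivatives: h_xx(-4)=-120, h_xx(-2)=72, h_xx(1)=-180; h_yy(-4)=-4800, h_yy(-2)=2160, h_yy(1)=-2700, h_yy(4)=8640.
Local maxima occur where both diagonal entries negative: (-4, -4), (-4, 1), (1, -4), (1, 1). Count: 4.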